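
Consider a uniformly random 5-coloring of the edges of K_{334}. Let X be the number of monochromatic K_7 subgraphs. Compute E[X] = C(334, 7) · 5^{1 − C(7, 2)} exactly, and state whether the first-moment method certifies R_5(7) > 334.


E[X] = C(334, 7) · 5^{1 − 21} = 86359460961576 · 5^{−20} = 86359460961576/95367431640625.
As a reduced fraction: E[X] = 86359460961576/95367431640625 ≈ 0.9055.
Is E[X] < 1? YES.
Since E[X] < 1, there exists a 5-coloring of K_{334} with no monochromatic K_7; hence R_5(7) > 334.

E[X] = 86359460961576/95367431640625 ≈ 0.9055; E[X] < 1, so R_5(7) > 334.


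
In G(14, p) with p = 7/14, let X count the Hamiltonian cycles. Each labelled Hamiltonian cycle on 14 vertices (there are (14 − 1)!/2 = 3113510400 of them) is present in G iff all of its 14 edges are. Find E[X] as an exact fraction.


K_14 has (14 − 1)!/2 = 3113510400 labelled Hamiltonian cycles.
For each such Hamiltonian cycle H, let X_H = 1 if all 14 edges of H are present in G. Then P[X_H = 1] = p^{14} = (1/2)^{14} = 1/16384.
Summing the indicators: E[X] = Σ_H E[X_H] = 3113510400 · p^{14} = 3113510400 · 1/16384 = 6081075/32.
Numerically: E[X] ≈ 1.9e+05.

E[X] = 3113510400 · (1/2)^{14} = 6081075/32 ≈ 1.9e+05.


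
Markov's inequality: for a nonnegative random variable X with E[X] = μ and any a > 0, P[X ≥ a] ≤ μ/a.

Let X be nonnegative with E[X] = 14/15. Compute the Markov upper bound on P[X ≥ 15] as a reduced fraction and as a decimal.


μ = E[X] = 14/15, a = 15.
Markov: P[X ≥ 15] ≤ μ/a = (14/15)/15 = 14/225.
Numerically: ≈ 0.062.
(Since a = 15 > μ = 0.933, the bound 14/225 is < 1 and informative.)

P[X ≥ 15] ≤ 14/225 ≈ 0.062.


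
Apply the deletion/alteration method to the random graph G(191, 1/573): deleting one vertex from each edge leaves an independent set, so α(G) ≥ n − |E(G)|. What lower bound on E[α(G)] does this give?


E[|E(G)|] = C(191, 2)·p = 18145 · (1/573) = 95/3.
E[α(G)] ≥ n − E[|E(G)|] = 191 − 95/3 = 478/3.
Numerically: ≈ 159.3333.
(This is only a lower bound; the true E[α(G)] may be larger.)

E[α(G)] ≥ 478/3 ≈ 159.3333.


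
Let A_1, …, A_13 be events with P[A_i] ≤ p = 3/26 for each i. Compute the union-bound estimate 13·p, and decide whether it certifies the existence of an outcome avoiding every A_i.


Union bound: P[∪_{i=1}^{13} A_i] ≤ Σ_i P[A_i] ≤ 13·p = 13·(3/26) = 3/2.
Numerically: 3/2 ≈ 1.500000.
Is 3/2 < 1? NO.
Since the bound 3/2 is ≥ 1, the union bound is uninformative here; it does NOT by itself certify existence.

13·p = 3/2 ≈ 1.500000; existence NOT certified by the union bound.


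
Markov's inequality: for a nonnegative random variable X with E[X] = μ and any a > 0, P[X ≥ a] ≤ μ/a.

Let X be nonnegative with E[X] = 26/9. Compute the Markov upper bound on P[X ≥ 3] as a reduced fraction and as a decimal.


μ = E[X] = 26/9, a = 3.
Markov: P[X ≥ 3] ≤ μ/a = (26/9)/3 = 26/27.
Numerically: ≈ 0.96296.
(Since a = 3 > μ = 2.88889, the bound 26/27 is < 1 and informative.)

P[X ≥ 3] ≤ 26/27 ≈ 0.96296.


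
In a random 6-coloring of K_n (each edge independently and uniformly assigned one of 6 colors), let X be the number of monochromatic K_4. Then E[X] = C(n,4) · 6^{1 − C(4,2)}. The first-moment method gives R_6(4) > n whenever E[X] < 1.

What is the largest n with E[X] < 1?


We need C(n, 4) · 6^{1 − 6} < 1, i.e. C(n, 4) < 6^{6 − 1} = 7776.
Check values of n near the boundary:
  n = 21: C(21, 4) = 5985; 5985 < 7776? YES
  n = 22: C(22, 4) = 7315; 7315 < 7776? YES
  n = 23: C(23, 4) = 8855; 8855 < 7776? NO
The largest n with C(n, 4) < 7776 is n = 22 (where E[X] = 7315/7776 ≈ 0.940715). Hence R_6(4) > 22, i.e. R_6(4) ≥ 23.

Largest n = 22; hence R_6(4) > 22.


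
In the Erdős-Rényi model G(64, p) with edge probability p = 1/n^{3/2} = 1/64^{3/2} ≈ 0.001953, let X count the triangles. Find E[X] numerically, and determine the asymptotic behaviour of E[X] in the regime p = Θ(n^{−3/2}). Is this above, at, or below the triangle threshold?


Number of potential triangles: C(64, 3) = 41664.
Each occurs with probability p³ ≈ (0.001953)³ ≈ 7.450581e-09.
By linearity: E[X] = C(64, 3)·p³ ≈ 41664 · 7.450581e-09 ≈ 0.0003.
Since α = 3/2 > 1, p = c/n^{3/2} = o(1/n) is below the triangle threshold p ~ 1/n. Asymptotically E[X] ~ (c³/6)·n^{3(1−α)} = (1³/6)·n^{-1.5} → 0, so by Markov's inequality G has no triangles w.h.p.

E[X] ≈ 0.0003; in regime p = Θ(1/n^{3/2}) E[X] tends to 0 (below the triangle threshold p ~ 1/n).


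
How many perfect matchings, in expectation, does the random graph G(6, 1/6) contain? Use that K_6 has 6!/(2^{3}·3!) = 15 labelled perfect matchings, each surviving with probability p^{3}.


K_6 has 6!/(2^{3}·3!) = 15 labelled perfect matchings.
For each such perfect matching H, let X_H = 1 if all 3 edges of H are present in G. Then P[X_H = 1] = p^{3} = (1/6)^{3} = 1/216.
By linearity: E[X] = Σ_H E[X_H] = 15 · p^{3} = 15 · 1/216 = 5/72.
Numerically: E[X] ≈ 0.0694444.

E[X] = 15 · (1/6)^{3} = 5/72 ≈ 0.0694444.


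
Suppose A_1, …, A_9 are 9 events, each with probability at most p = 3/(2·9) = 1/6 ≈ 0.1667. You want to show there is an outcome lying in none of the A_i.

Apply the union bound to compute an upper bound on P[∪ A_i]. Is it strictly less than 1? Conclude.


Union bound: P[∪_{i=1}^{9} A_i] ≤ Σ_i P[A_i] ≤ 9·p = 9·(1/6) = 3/2.
Numerically: 3/2 ≈ 1.5000.
Is 3/2 < 1? NO.
Since the bound 3/2 is ≥ 1, the union bound is uninformative here; it does NOT by itself certify existence.

9·p = 3/2 ≈ 1.5000; existence NOT certified by the union bound.


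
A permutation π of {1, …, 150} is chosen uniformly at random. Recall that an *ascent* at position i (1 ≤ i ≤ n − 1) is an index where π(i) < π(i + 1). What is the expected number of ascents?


Write X = Σ X_I over i = 1, …, 149, with X_I the indicator of one ascent.
There are 149 indicators.
For each fixed i, the pair (π(i), π(i+1)) is a uniformly random ordered pair of distinct values from {1, …, 150}; by symmetry P[π(i) < π(i+1)] = 1/2.
By linearity: E[X] = 149 · (1/2) = (150 − 1) · (1/2) = 149/2 ≈ 74.500.

E[X] = 149/2 = 74.500.


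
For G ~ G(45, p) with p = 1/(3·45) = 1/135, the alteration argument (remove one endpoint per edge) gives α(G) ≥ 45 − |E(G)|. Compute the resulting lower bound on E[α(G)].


E[|E(G)|] = C(45, 2)·p = 990 · (1/135) = 22/3.
E[α(G)] ≥ n − E[|E(G)|] = 45 − 22/3 = 113/3.
Numerically: ≈ 37.6667.
(This is only a lower bound; the true E[α(G)] may be larger.)

E[α(G)] ≥ 113/3 ≈ 37.6667.


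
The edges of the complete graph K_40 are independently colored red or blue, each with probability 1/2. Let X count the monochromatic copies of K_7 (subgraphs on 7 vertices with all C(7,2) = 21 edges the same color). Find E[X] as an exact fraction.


Let X = Σ_S X_S over the C(40, 7) = 18643560 subsets S of size 7, where X_S = 1 if the K_7 on S is monochromatic.
For a fixed S, the K_7 on S has C(7, 2) = 21 edges. P[all 21 edges red] = (1/2)^21, and likewise for blue, so P[monochromatic] = 2·(1/2)^21 = 2^{1 − 21} = 1/1048576.
Summing: E[X] = C(40, 7) · 2^{1 − 21} = 18643560 · 1/1048576 = 2330445/131072.
Numerically: E[X] ≈ 17.7799.

E[X] = C(40,7)·2^(1−C(7,2)) = 2330445/131072 ≈ 17.7799.


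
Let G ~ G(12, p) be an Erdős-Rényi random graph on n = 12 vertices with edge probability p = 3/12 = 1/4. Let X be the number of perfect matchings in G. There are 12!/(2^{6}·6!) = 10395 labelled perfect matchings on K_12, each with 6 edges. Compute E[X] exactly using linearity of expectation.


K_12 has 12!/(2^{6}·6!) = 10395 labelled perfect matchings.
For each such perfect matching H, let X_H = 1 if all 6 edges of H are present in G. Then P[X_H = 1] = p^{6} = (1/4)^{6} = 1/4096.
By linearity: E[X] = Σ_H E[X_H] = 10395 · p^{6} = 10395 · 1/4096 = 10395/4096.
Numerically: E[X] ≈ 2.5378.

E[X] = 10395 · (1/4)^{6} = 10395/4096 ≈ 2.5378.


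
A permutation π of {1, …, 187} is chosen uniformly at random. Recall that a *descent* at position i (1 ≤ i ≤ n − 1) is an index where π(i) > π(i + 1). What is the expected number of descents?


Write X = Σ X_I over i = 1, …, 186, with X_I the indicator of one descent.
There are 186 indicators.
For each fixed i, the pair (π(i), π(i+1)) is a uniformly random ordered pair of distinct values from {1, …, 187}; by symmetry P[π(i) > π(i+1)] = 1/2.
By linearity: E[X] = 186 · (1/2) = (187 − 1) · (1/2) = 93 ≈ 93.000.

E[X] = 93 = 93.000.


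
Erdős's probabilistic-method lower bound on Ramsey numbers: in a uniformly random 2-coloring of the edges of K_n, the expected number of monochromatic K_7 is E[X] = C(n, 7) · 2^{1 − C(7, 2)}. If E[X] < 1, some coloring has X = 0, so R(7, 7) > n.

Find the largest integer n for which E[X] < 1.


We need C(n, 7) · 2^{1 − 21} < 1, i.e. C(n, 7) < 2^{21 − 1} = 1048576.
Check values of n near the boundary:
  n = 23: C(23, 7) = 245157; 245157 < 1048576? YES
  n = 24: C(24, 7) = 346104; 346104 < 1048576? YES
  n = 25: C(25, 7) = 480700; 480700 < 1048576? YES
  n = 26: C(26, 7) = 657800; 657800 < 1048576? YES
  n = 27: C(27, 7) = 888030; 888030 < 1048576? YES
  n = 28: C(28, 7) = 1184040; 1184040 < 1048576? NO
  n = 29: C(29, 7) = 1560780; 1560780 < 1048576? NO
  n = 30: C(30, 7) = 2035800; 2035800 < 1048576? NO
The largest n with C(n, 7) < 1048576 is n = 27 (where E[X] = 444015/524288 ≈ 0.8469). Hence R(7, 7) > 27, i.e. R(7, 7) ≥ 28.

Largest n = 27; hence R(7, 7) > 27.


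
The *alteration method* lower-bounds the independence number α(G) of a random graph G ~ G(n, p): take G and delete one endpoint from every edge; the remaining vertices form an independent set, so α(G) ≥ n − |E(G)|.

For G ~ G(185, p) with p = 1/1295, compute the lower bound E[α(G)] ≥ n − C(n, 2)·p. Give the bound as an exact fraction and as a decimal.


E[|E(G)|] = C(185, 2)·p = 17020 · (1/1295) = 92/7.
E[α(G)] ≥ n − E[|E(G)|] = 185 − 92/7 = 1203/7.
Numerically: ≈ 171.857.
(This is only a lower bound; the true E[α(G)] may be larger.)

E[α(G)] ≥ 1203/7 ≈ 171.857.


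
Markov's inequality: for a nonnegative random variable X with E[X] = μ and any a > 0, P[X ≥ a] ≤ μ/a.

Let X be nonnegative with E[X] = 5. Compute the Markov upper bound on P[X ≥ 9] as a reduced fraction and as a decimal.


μ = E[X] = 5, a = 9.
Markov: P[X ≥ 9] ≤ μ/a = (5)/9 = 5/9.
Numerically: ≈ 0.5556.
(Since a = 9 > μ = 5.0000, the bound 5/9 is < 1 and informative.)

P[X ≥ 9] ≤ 5/9 ≈ 0.5556.


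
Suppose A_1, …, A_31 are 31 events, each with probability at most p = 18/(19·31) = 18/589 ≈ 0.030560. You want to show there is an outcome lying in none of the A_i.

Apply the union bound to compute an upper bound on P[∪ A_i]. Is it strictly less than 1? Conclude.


Union bound: P[∪_{i=1}^{31} A_i] ≤ Σ_i P[A_i] ≤ 31·p = 31·(18/589) = 18/19.
Numerically: 18/19 ≈ 0.947368.
Is 18/19 < 1? YES.
Since P[∪ A_i] ≤ 18/19 < 1, the complement has P[∩ A_i^c] ≥ 1 − 18/19 = 1/19 > 0, so some outcome avoids every A_i.

31·p = 18/19 ≈ 0.947368; existence CERTIFIED by the union bound.


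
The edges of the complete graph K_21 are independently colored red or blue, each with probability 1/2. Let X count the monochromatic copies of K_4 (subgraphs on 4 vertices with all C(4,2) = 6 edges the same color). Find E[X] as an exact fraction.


Let X = Σ_S X_S over the C(21, 4) = 5985 subsets S of size 4, where X_S = 1 if the K_4 on S is monochromatic.
For a fixed S, the K_4 on S has C(4, 2) = 6 edges. P[all 6 edges red] = (1/2)^6, and likewise for blue, so P[monochromatic] = 2·(1/2)^6 = 2^{1 − 6} = 1/32.
By linearity: E[X] = C(21, 4) · 2^{1 − 6} = 5985 · 1/32 = 5985/32.
Numerically: E[X] ≈ 187.0312.

E[X] = C(21,4)·2^(1−C(4,2)) = 5985/32 ≈ 187.0312.


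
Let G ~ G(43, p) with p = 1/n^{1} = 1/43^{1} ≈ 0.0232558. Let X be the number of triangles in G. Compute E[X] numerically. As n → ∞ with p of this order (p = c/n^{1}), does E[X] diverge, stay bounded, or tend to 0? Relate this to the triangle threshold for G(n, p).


Number of potential triangles: C(43, 3) = 12341.
Each occurs with probability p³ ≈ (0.0232558)³ ≈ 1.25775089e-05.
By linearity: E[X] = C(43, 3)·p³ ≈ 12341 · 1.25775089e-05 ≈ 0.155219.
Here α = 1, so p = 1/n is exactly at the triangle threshold p ~ 1/n. Asymptotically E[X] → c³/6 = 1³/6 = 1/6 ≈ 0.166667, a bounded constant. In this regime the triangle count is asymptotically Poisson(c³/6).

E[X] ≈ 0.155219; in regime p = Θ(1/n^{1}) E[X] stays bounded (at the triangle threshold p ~ 1/n).


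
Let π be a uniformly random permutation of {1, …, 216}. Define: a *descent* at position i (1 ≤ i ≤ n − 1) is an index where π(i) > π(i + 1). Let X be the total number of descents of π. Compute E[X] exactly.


Write X = Σ X_I over i = 1, …, 215, with X_I the indicator of one descent.
There are 215 indicators.
For each fixed i, the pair (π(i), π(i+1)) is a uniformly random ordered pair of distinct values from {1, …, 216}; by symmetry P[π(i) > π(i+1)] = 1/2.
By linearity: E[X] = 215 · (1/2) = (216 − 1) · (1/2) = 215/2 ≈ 107.50000.

E[X] = 215/2 = 107.50000.


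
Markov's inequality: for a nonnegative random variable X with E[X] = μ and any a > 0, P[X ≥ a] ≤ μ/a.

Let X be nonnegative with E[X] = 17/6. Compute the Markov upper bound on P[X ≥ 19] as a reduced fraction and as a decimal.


μ = E[X] = 17/6, a = 19.
Markov: P[X ≥ 19] ≤ μ/a = (17/6)/19 = 17/114.
Numerically: ≈ 0.149123.
(Since a = 19 > μ = 2.833333, the bound 17/114 is < 1 and informative.)

P[X ≥ 19] ≤ 17/114 ≈ 0.149123.


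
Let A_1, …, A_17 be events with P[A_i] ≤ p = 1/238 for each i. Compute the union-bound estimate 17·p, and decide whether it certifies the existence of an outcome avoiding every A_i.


Union bound: P[∪_{i=1}^{17} A_i] ≤ Σ_i P[A_i] ≤ 17·p = 17·(1/238) = 1/14.
Numerically: 1/14 ≈ 0.0714.
Is 1/14 < 1? YES.
Since P[∪ A_i] ≤ 1/14 < 1, the complement has P[∩ A_i^c] ≥ 1 − 1/14 = 13/14 > 0, so some outcome avoids every A_i.

17·p = 1/14 ≈ 0.0714; existence CERTIFIED by the union bound.


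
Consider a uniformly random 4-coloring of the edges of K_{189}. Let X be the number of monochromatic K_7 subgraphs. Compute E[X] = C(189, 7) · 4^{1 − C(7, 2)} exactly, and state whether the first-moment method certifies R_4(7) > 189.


E[X] = C(189, 7) · 4^{1 − 21} = 1527510868092 · 4^{−20} = 1527510868092/1099511627776.
As a reduced fraction: E[X] = 381877717023/274877906944 ≈ 1.3892630.
Is E[X] < 1? NO.
Since E[X] ≥ 1, the first-moment bound is inconclusive at n = 189; it does NOT by itself certify R_4(7) > 189.

E[X] = 381877717023/274877906944 ≈ 1.3892630; E[X] ≥ 1; first-moment method inconclusive here.


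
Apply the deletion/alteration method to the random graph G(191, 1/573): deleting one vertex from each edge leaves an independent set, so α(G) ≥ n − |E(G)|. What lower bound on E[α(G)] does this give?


E[|E(G)|] = C(191, 2)·p = 18145 · (1/573) = 95/3.
E[α(G)] ≥ n − E[|E(G)|] = 191 − 95/3 = 478/3.
Numerically: ≈ 159.3333.
(This is only a lower bound; the true E[α(G)] may be larger.)

E[α(G)] ≥ 478/3 ≈ 159.3333.


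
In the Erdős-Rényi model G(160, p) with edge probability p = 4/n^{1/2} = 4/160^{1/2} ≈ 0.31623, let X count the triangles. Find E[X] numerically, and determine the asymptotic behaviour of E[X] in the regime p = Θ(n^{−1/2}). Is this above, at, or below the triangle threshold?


Number of potential triangles: C(160, 3) = 669920.
Each occurs with probability p³ ≈ (0.31623)³ ≈ 3.1622777e-02.
By linearity: E[X] = C(160, 3)·p³ ≈ 669920 · 3.1622777e-02 ≈ 21184.73050.
Since α = 1/2 < 1, p = c/n^{1/2} ≫ 1/n is above the triangle threshold p ~ 1/n. Asymptotically E[X] ~ (c³/6)·n^{3(1−α)} = (4³/6)·n^{1.5} → ∞; triangles are abundant w.h.p.

E[X] ≈ 21184.73050; in regime p = Θ(1/n^{1/2}) E[X] diverges (above the triangle threshold p ~ 1/n).


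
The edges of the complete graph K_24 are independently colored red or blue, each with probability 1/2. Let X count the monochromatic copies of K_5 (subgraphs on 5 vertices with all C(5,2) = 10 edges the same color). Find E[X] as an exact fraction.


Let X = Σ_S X_S over the C(24, 5) = 42504 subsets S of size 5, where X_S = 1 if the K_5 on S is monochromatic.
For a fixed S, the K_5 on S has C(5, 2) = 10 edges. P[all 10 edges red] = (1/2)^10, and likewise for blue, so P[monochromatic] = 2·(1/2)^10 = 2^{1 − 10} = 1/512.
By linearity: E[X] = C(24, 5) · 2^{1 − 10} = 42504 · 1/512 = 5313/64.
Numerically: E[X] ≈ 83.015625.

E[X] = C(24,5)·2^(1−C(5,2)) = 5313/64 ≈ 83.015625.


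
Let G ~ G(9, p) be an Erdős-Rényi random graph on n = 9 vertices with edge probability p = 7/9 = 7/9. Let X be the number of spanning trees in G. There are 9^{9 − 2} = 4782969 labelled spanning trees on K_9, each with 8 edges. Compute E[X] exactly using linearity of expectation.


K_9 has 9^{9 − 2} = 4782969 labelled spanning trees.
For each such spanning tree H, let X_H = 1 if all 8 edges of H are present in G. Then P[X_H = 1] = p^{8} = (7/9)^{8} = 5764801/43046721.
Summing the indicators: E[X] = Σ_H E[X_H] = 4782969 · p^{8} = 4782969 · 5764801/43046721 = 5764801/9.
Numerically: E[X] ≈ 6.41e+05.

E[X] = 4782969 · (7/9)^{8} = 5764801/9 ≈ 6.41e+05.


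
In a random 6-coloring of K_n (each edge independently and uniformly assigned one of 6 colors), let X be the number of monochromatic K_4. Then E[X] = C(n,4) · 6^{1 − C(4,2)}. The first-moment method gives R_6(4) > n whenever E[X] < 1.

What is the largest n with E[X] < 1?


We need C(n, 4) · 6^{1 − 6} < 1, i.e. C(n, 4) < 6^{6 − 1} = 7776.
Check values of n near the boundary:
  n = 19: C(19, 4) = 3876; 3876 < 7776? YES
  n = 20: C(20, 4) = 4845; 4845 < 7776? YES
  n = 21: C(21, 4) = 5985; 5985 < 7776? YES
  n = 22: C(22, 4) = 7315; 7315 < 7776? YES
  n = 23: C(23, 4) = 8855; 8855 < 7776? NO
The largest n with C(n, 4) < 7776 is n = 22 (where E[X] = 7315/7776 ≈ 0.940715). Hence R_6(4) > 22, i.e. R_6(4) ≥ 23.

Largest n = 22; hence R_6(4) > 22.


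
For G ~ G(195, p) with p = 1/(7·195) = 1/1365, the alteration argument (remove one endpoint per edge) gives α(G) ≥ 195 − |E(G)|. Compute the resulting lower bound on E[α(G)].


E[|E(G)|] = C(195, 2)·p = 18915 · (1/1365) = 97/7.
E[α(G)] ≥ n − E[|E(G)|] = 195 − 97/7 = 1268/7.
Numerically: ≈ 181.142857.
(This is only a lower bound; the true E[α(G)] may be larger.)

E[α(G)] ≥ 1268/7 ≈ 181.142857.


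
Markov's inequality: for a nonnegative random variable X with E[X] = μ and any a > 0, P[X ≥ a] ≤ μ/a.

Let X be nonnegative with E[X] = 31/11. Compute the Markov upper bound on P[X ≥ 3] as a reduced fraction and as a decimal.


μ = E[X] = 31/11, a = 3.
Markov: P[X ≥ 3] ≤ μ/a = (31/11)/3 = 31/33.
Numerically: ≈ 0.93939.
(Since a = 3 > μ = 2.81818, the bound 31/33 is < 1 and informative.)

P[X ≥ 3] ≤ 31/33 ≈ 0.93939.


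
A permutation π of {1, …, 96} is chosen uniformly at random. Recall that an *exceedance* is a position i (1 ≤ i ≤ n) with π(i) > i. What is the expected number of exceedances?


Write X = Σ_{i=1}^{96} X_i, where X_i = 1_{π(i) > i}.
For each fixed i, π(i) is uniform over {1, …, 96} (marginal of a uniform permutation), so P[π(i) > i] = (n − i)/n. Summing: Σ_{i=1}^{96} (n − i)/n = (0 + 1 + … + 95)/96 = 96(96 − 1)/(2·96) = (96 − 1)/2.
Hence E[X] = Σ_{i=1}^{96} (96 − i)/96 = 95/2 ≈ 47.50000.

E[X] = 95/2 = 47.50000.


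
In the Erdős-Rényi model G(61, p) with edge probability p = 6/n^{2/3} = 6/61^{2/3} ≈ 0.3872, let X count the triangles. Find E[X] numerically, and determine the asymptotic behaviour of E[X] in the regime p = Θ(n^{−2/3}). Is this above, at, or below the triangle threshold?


Number of potential triangles: C(61, 3) = 35990.
Each occurs with probability p³ ≈ (0.3872)³ ≈ 5.804891e-02.
By linearity: E[X] = C(61, 3)·p³ ≈ 35990 · 5.804891e-02 ≈ 2089.1803.
Since α = 2/3 < 1, p = c/n^{2/3} ≫ 1/n is above the triangle threshold p ~ 1/n. Asymptotically E[X] ~ (c³/6)·n^{3(1−α)} = (6³/6)·n^{1} → ∞; triangles are abundant w.h.p.

E[X] ≈ 2089.1803; in regime p = Θ(1/n^{2/3}) E[X] diverges (above the triangle threshold p ~ 1/n).


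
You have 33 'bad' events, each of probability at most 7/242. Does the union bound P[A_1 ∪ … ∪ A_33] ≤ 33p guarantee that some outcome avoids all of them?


Union bound: P[∪_{i=1}^{33} A_i] ≤ Σ_i P[A_i] ≤ 33·p = 33·(7/242) = 21/22.
Numerically: 21/22 ≈ 0.9545.
Is 21/22 < 1? YES.
Since P[∪ A_i] ≤ 21/22 < 1, the complement has P[∩ A_i^c] ≥ 1 − 21/22 = 1/22 > 0, so some outcome avoids every A_i.

33·p = 21/22 ≈ 0.9545; existence CERTIFIED by the union bound.


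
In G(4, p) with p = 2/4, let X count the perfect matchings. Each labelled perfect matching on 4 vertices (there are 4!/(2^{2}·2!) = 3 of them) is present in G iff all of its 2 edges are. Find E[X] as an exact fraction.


K_4 has 4!/(2^{2}·2!) = 3 labelled perfect matchings.
For each such perfect matching H, let X_H = 1 if all 2 edges of H are present in G. Then P[X_H = 1] = p^{2} = (1/2)^{2} = 1/4.
By linearity of expectation: E[X] = Σ_H E[X_H] = 3 · p^{2} = 3 · 1/4 = 3/4.
Numerically: E[X] ≈ 0.75.

E[X] = 3 · (1/2)^{2} = 3/4 ≈ 0.75.


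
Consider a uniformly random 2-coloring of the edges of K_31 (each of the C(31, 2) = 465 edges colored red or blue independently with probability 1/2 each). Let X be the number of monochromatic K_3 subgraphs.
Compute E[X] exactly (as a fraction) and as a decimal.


Let X = Σ_S X_S over the C(31, 3) = 4495 subsets S of size 3, where X_S = 1 if the K_3 on S is monochromatic.
For a fixed S, the K_3 on S has C(3, 2) = 3 edges. P[all 3 edges red] = (1/2)^3, and likewise for blue, so P[monochromatic] = 2·(1/2)^3 = 2^{1 − 3} = 1/4.
By linearity of expectation: E[X] = C(31, 3) · 2^{1 − 3} = 4495 · 1/4 = 4495/4.
Numerically: E[X] ≈ 1123.75000.

E[X] = C(31,3)·2^(1−C(3,2)) = 4495/4 ≈ 1123.75000.


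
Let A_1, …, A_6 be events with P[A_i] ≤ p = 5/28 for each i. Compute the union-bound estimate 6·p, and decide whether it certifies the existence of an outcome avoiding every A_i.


Union bound: P[∪_{i=1}^{6} A_i] ≤ Σ_i P[A_i] ≤ 6·p = 6·(5/28) = 15/14.
Numerically: 15/14 ≈ 1.071429.
Is 15/14 < 1? NO.
Since the bound 15/14 is ≥ 1, the union bound is uninformative here; it does NOT by itself certify existence.

6·p = 15/14 ≈ 1.071429; existence NOT certified by the union bound.


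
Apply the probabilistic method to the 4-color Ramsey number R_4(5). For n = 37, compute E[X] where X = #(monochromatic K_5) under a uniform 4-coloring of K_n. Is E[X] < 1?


E[X] = C(37, 5) · 4^{1 − 10} = 435897 · 4^{−9} = 435897/262144.
As a reduced fraction: E[X] = 435897/262144 ≈ 1.663.
Is E[X] < 1? NO.
Since E[X] ≥ 1, the first-moment bound is inconclusive at n = 37; it does NOT by itself certify R_4(5) > 37.

E[X] = 435897/262144 ≈ 1.663; E[X] ≥ 1; first-moment method inconclusive here.


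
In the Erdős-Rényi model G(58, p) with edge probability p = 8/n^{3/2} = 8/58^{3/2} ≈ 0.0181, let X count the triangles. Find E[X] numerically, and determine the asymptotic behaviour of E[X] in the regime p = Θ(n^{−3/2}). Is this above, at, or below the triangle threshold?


Number of potential triangles: C(58, 3) = 30856.
Each occurs with probability p³ ≈ (0.0181)³ ≈ 5.94079e-06.
By linearity: E[X] = C(58, 3)·p³ ≈ 30856 · 5.94079e-06 ≈ 0.183.
Since α = 3/2 > 1, p = c/n^{3/2} = o(1/n) is below the triangle threshold p ~ 1/n. Asymptotically E[X] ~ (c³/6)·n^{3(1−α)} = (8³/6)·n^{-1.5} → 0, so by Markov's inequality G has no triangles w.h.p.

E[X] ≈ 0.183; in regime p = Θ(1/n^{3/2}) E[X] tends to 0 (below the triangle threshold p ~ 1/n).


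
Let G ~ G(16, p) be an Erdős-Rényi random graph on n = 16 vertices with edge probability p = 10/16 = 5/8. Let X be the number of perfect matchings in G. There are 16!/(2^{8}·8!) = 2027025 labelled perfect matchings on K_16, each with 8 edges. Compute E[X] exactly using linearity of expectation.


K_16 has 16!/(2^{8}·8!) = 2027025 labelled perfect matchings.
For each such perfect matching H, let X_H = 1 if all 8 edges of H are present in G. Then P[X_H = 1] = p^{8} = (5/8)^{8} = 390625/16777216.
By linearity of expectation: E[X] = Σ_H E[X_H] = 2027025 · p^{8} = 2027025 · 390625/16777216 = 791806640625/16777216.
Numerically: E[X] ≈ 47195.

E[X] = 2027025 · (5/8)^{8} = 791806640625/16777216 ≈ 47195.


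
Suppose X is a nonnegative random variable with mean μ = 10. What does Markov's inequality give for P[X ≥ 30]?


μ = E[X] = 10, a = 30.
Markov: P[X ≥ 30] ≤ μ/a = (10)/30 = 1/3.
Numerically: ≈ 0.333.
(Since a = 30 > μ = 10.000, the bound 1/3 is < 1 and informative.)

P[X ≥ 30] ≤ 1/3 ≈ 0.333.


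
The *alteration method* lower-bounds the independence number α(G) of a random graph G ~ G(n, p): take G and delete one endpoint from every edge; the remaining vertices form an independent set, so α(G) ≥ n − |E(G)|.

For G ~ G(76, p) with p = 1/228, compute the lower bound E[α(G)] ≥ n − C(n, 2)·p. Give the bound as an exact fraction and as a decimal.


E[|E(G)|] = C(76, 2)·p = 2850 · (1/228) = 25/2.
E[α(G)] ≥ n − E[|E(G)|] = 76 − 25/2 = 127/2.
Numerically: ≈ 63.500.
(This is only a lower bound; the true E[α(G)] may be larger.)

E[α(G)] ≥ 127/2 ≈ 63.500.


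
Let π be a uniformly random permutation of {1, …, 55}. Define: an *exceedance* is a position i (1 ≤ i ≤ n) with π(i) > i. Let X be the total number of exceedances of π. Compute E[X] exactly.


Write X = Σ_{i=1}^{55} X_i, where X_i = 1_{π(i) > i}.
For each fixed i, π(i) is uniform over {1, …, 55} (marginal of a uniform permutation), so P[π(i) > i] = (n − i)/n. Summing: Σ_{i=1}^{55} (n − i)/n = (0 + 1 + … + 54)/55 = 55(55 − 1)/(2·55) = (55 − 1)/2.
Hence E[X] = Σ_{i=1}^{55} (55 − i)/55 = 27 ≈ 27.000.

E[X] = 27 = 27.000.


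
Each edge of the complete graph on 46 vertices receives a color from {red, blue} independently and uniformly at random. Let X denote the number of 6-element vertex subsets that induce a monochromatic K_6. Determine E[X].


Let X = Σ_S X_S over the C(46, 6) = 9366819 subsets S of size 6, where X_S = 1 if the K_6 on S is monochromatic.
For a fixed S, the K_6 on S has C(6, 2) = 15 edges. P[all 15 edges red] = (1/2)^15, and likewise for blue, so P[monochromatic] = 2·(1/2)^15 = 2^{1 − 15} = 1/16384.
By linearity: E[X] = C(46, 6) · 2^{1 − 15} = 9366819 · 1/16384 = 9366819/16384.
Numerically: E[X] ≈ 571.705261.

E[X] = C(46,6)·2^(1−C(6,2)) = 9366819/16384 ≈ 571.705261.


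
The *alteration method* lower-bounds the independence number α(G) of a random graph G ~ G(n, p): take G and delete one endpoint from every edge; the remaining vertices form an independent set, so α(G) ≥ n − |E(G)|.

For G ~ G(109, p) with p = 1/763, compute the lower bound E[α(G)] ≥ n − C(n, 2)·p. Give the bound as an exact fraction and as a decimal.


E[|E(G)|] = C(109, 2)·p = 5886 · (1/763) = 54/7.
E[α(G)] ≥ n − E[|E(G)|] = 109 − 54/7 = 709/7.
Numerically: ≈ 101.2857.
(This is only a lower bound; the true E[α(G)] may be larger.)

E[α(G)] ≥ 709/7 ≈ 101.2857.


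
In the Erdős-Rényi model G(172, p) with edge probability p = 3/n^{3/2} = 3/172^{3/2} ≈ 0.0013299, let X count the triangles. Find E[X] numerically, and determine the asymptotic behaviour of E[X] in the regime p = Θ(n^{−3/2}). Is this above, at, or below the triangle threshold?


Number of potential triangles: C(172, 3) = 833340.
Each occurs with probability p³ ≈ (0.0013299)³ ≈ 2.3522623e-09.
By linearity: E[X] = C(172, 3)·p³ ≈ 833340 · 2.3522623e-09 ≈ 0.00196.
Since α = 3/2 > 1, p = c/n^{3/2} = o(1/n) is below the triangle threshold p ~ 1/n. Asymptotically E[X] ~ (c³/6)·n^{3(1−α)} = (3³/6)·n^{-1.5} → 0, so by Markov's inequality G has no triangles w.h.p.

E[X] ≈ 0.00196; in regime p = Θ(1/n^{3/2}) E[X] tends to 0 (below the triangle threshold p ~ 1/n).


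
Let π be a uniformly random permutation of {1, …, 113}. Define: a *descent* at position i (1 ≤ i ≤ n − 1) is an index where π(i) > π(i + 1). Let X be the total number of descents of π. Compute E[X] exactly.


Write X = Σ X_I over i = 1, …, 112, with X_I the indicator of one descent.
There are 112 indicators.
For each fixed i, the pair (π(i), π(i+1)) is a uniformly random ordered pair of distinct values from {1, …, 113}; by symmetry P[π(i) > π(i+1)] = 1/2.
By linearity: E[X] = 112 · (1/2) = (113 − 1) · (1/2) = 56 ≈ 56.0000.

E[X] = 56 = 56.0000.


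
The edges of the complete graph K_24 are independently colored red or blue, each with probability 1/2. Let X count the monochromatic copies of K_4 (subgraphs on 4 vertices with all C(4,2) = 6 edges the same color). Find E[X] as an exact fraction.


Let X = Σ_S X_S over the C(24, 4) = 10626 subsets S of size 4, where X_S = 1 if the K_4 on S is monochromatic.
For a fixed S, the K_4 on S has C(4, 2) = 6 edges. P[all 6 edges red] = (1/2)^6, and likewise for blue, so P[monochromatic] = 2·(1/2)^6 = 2^{1 − 6} = 1/32.
By linearity: E[X] = C(24, 4) · 2^{1 − 6} = 10626 · 1/32 = 5313/16.
Numerically: E[X] ≈ 332.062.

E[X] = C(24,4)·2^(1−C(4,2)) = 5313/16 ≈ 332.062.


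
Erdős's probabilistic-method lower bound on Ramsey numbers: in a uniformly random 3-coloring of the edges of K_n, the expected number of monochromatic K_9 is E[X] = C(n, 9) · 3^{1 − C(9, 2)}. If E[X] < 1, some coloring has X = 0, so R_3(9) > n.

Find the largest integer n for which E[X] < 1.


We need C(n, 9) · 3^{1 − 36} < 1, i.e. C(n, 9) < 3^{36 − 1} = 50031545098999707.
Check values of n near the boundary:
  n = 295: C(295, 9) = 41221140106119260; 41221140106119260 < 50031545098999707? YES
  n = 296: C(296, 9) = 42513789098994080; 42513789098994080 < 50031545098999707? YES
  n = 297: C(297, 9) = 43842345008337645; 43842345008337645 < 50031545098999707? YES
  n = 298: C(298, 9) = 45207677551849890; 45207677551849890 < 50031545098999707? YES
  n = 299: C(299, 9) = 46610674441390059; 46610674441390059 < 50031545098999707? YES
  n = 300: C(300, 9) = 48052241692154700; 48052241692154700 < 50031545098999707? YES
  n = 301: C(301, 9) = 49533303936090975; 49533303936090975 < 50031545098999707? YES
  n = 302: C(302, 9) = 51054804739588650; 51054804739588650 < 50031545098999707? NO
  n = 303: C(303, 9) = 52617706925494425; 52617706925494425 < 50031545098999707? NO
The largest n with C(n, 9) < 50031545098999707 is n = 301 (where E[X] = 16511101312030325/16677181699666569 ≈ 0.99004). Hence R_3(9) > 301, i.e. R_3(9) ≥ 302.

Largest n = 301; hence R_3(9) > 301.


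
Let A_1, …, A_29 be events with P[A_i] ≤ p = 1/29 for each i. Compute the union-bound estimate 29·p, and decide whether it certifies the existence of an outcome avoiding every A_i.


Union bound: P[∪_{i=1}^{29} A_i] ≤ Σ_i P[A_i] ≤ 29·p = 29·(1/29) = 1.
Numerically: 1 ≈ 1.0000.
Is 1 < 1? NO.
Since the bound 1 is ≥ 1, the union bound is uninformative here; it does NOT by itself certify existence.

29·p = 1 ≈ 1.0000; existence NOT certified by the union bound.


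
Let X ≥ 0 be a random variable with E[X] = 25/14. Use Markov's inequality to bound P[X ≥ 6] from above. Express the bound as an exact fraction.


μ = E[X] = 25/14, a = 6.
Markov: P[X ≥ 6] ≤ μ/a = (25/14)/6 = 25/84.
Numerically: ≈ 0.2976.
(Since a = 6 > μ = 1.7857, the bound 25/84 is < 1 and informative.)

P[X ≥ 6] ≤ 25/84 ≈ 0.2976.


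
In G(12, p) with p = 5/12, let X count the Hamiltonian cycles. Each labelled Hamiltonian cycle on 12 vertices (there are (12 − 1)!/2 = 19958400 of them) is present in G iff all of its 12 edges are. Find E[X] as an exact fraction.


K_12 has (12 − 1)!/2 = 19958400 labelled Hamiltonian cycles.
For each such Hamiltonian cycle H, let X_H = 1 if all 12 edges of H are present in G. Then P[X_H = 1] = p^{12} = (5/12)^{12} = 244140625/8916100448256.
Summing the indicators: E[X] = Σ_H E[X_H] = 19958400 · p^{12} = 19958400 · 244140625/8916100448256 = 469970703125/859963392.
Numerically: E[X] ≈ 547.

E[X] = 19958400 · (5/12)^{12} = 469970703125/859963392 ≈ 547.


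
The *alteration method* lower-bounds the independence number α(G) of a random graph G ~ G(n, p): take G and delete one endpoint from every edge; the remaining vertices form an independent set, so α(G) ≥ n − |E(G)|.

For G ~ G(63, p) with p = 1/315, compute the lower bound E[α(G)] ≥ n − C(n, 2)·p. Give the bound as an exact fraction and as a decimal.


E[|E(G)|] = C(63, 2)·p = 1953 · (1/315) = 31/5.
E[α(G)] ≥ n − E[|E(G)|] = 63 − 31/5 = 284/5.
Numerically: ≈ 56.800.
(This is only a lower bound; the true E[α(G)] may be larger.)

E[α(G)] ≥ 284/5 ≈ 56.800.


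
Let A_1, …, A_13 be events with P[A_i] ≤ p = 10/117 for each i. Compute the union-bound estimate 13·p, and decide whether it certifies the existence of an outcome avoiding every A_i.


Union bound: P[∪_{i=1}^{13} A_i] ≤ Σ_i P[A_i] ≤ 13·p = 13·(10/117) = 10/9.
Numerically: 10/9 ≈ 1.1111111.
Is 10/9 < 1? NO.
Since the bound 10/9 is ≥ 1, the union bound is uninformative here; it does NOT by itself certify existence.

13·p = 10/9 ≈ 1.1111111; existence NOT certified by the union bound.


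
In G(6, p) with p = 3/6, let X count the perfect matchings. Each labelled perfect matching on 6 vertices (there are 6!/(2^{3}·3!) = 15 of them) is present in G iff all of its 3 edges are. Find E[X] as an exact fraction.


K_6 has 6!/(2^{3}·3!) = 15 labelled perfect matchings.
For each such perfect matching H, let X_H = 1 if all 3 edges of H are present in G. Then P[X_H = 1] = p^{3} = (1/2)^{3} = 1/8.
By linearity of expectation: E[X] = Σ_H E[X_H] = 15 · p^{3} = 15 · 1/8 = 15/8.
Numerically: E[X] ≈ 1.875.

E[X] = 15 · (1/2)^{3} = 15/8 ≈ 1.875.


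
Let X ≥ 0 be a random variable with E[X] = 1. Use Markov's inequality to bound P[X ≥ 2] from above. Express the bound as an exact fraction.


μ = E[X] = 1, a = 2.
Markov: P[X ≥ 2] ≤ μ/a = (1)/2 = 1/2.
Numerically: ≈ 0.500.
(Since a = 2 > μ = 1.000, the bound 1/2 is < 1 and informative.)

P[X ≥ 2] ≤ 1/2 ≈ 0.500.


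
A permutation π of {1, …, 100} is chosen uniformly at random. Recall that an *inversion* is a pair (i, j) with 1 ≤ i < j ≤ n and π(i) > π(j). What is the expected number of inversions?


Write X = Σ X_I over the C(100, 2) = 4950 pairs i < j, with X_I the indicator of one inversion.
There are 4950 indicators.
For each fixed pair i < j, the values π(i) and π(j) are two distinct elements of {1, …, 100} in uniformly random order; by symmetry P[π(i) > π(j)] = 1/2.
By linearity: E[X] = 4950 · (1/2) = C(100, 2) · (1/2) = 4950/2 = 2475 ≈ 2475.000000.

E[X] = 2475 = 2475.000000.


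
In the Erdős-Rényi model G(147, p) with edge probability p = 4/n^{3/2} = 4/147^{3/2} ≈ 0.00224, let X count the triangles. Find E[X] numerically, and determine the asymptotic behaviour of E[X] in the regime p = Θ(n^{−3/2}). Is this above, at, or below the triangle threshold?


Number of potential triangles: C(147, 3) = 518665.
Each occurs with probability p³ ≈ (0.00224)³ ≈ 1.13045e-08.
By linearity: E[X] = C(147, 3)·p³ ≈ 518665 · 1.13045e-08 ≈ 0.006.
Since α = 3/2 > 1, p = c/n^{3/2} = o(1/n) is below the triangle threshold p ~ 1/n. Asymptotically E[X] ~ (c³/6)·n^{3(1−α)} = (4³/6)·n^{-1.5} → 0, so by Markov's inequality G has no triangles w.h.p.

E[X] ≈ 0.006; in regime p = Θ(1/n^{3/2}) E[X] tends to 0 (below the triangle threshold p ~ 1/n).


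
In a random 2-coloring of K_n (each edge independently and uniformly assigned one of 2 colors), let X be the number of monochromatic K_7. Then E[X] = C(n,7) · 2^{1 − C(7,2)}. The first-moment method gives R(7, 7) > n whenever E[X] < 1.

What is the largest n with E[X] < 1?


We need C(n, 7) · 2^{1 − 21} < 1, i.e. C(n, 7) < 2^{21 − 1} = 1048576.
Check values of n near the boundary:
  n = 24: C(24, 7) = 346104; 346104 < 1048576? YES
  n = 25: C(25, 7) = 480700; 480700 < 1048576? YES
  n = 26: C(26, 7) = 657800; 657800 < 1048576? YES
  n = 27: C(27, 7) = 888030; 888030 < 1048576? YES
  n = 28: C(28, 7) = 1184040; 1184040 < 1048576? NO
  n = 29: C(29, 7) = 1560780; 1560780 < 1048576? NO
The largest n with C(n, 7) < 1048576 is n = 27 (where E[X] = 444015/524288 ≈ 0.8469). Hence R(7, 7) > 27, i.e. R(7, 7) ≥ 28.

Largest n = 27; hence R(7, 7) > 27.


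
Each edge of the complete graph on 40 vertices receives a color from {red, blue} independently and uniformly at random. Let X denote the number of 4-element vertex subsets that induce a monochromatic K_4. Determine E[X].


Let X = Σ_S X_S over the C(40, 4) = 91390 subsets S of size 4, where X_S = 1 if the K_4 on S is monochromatic.
For a fixed S, the K_4 on S has C(4, 2) = 6 edges. P[all 6 edges red] = (1/2)^6, and likewise for blue, so P[monochromatic] = 2·(1/2)^6 = 2^{1 − 6} = 1/32.
Summing: E[X] = C(40, 4) · 2^{1 − 6} = 91390 · 1/32 = 45695/16.
Numerically: E[X] ≈ 2855.93750.

E[X] = C(40,4)·2^(1−C(4,2)) = 45695/16 ≈ 2855.93750.


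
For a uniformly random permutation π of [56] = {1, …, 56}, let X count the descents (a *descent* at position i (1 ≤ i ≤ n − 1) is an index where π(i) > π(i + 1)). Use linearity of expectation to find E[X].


Write X = Σ X_I over i = 1, …, 55, with X_I the indicator of one descent.
There are 55 indicators.
For each fixed i, the pair (π(i), π(i+1)) is a uniformly random ordered pair of distinct values from {1, …, 56}; by symmetry P[π(i) > π(i+1)] = 1/2.
By linearity: E[X] = 55 · (1/2) = (56 − 1) · (1/2) = 55/2 ≈ 27.5000.

E[X] = 55/2 = 27.5000.


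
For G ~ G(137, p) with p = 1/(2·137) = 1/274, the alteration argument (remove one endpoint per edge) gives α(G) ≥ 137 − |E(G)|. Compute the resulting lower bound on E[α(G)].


E[|E(G)|] = C(137, 2)·p = 9316 · (1/274) = 34.
E[α(G)] ≥ n − E[|E(G)|] = 137 − 34 = 103.
Numerically: ≈ 103.000000.
(This is only a lower bound; the true E[α(G)] may be larger.)

E[α(G)] ≥ 103 ≈ 103.000000.


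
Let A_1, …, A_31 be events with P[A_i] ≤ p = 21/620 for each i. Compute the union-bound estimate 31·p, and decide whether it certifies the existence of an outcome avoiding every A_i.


Union bound: P[∪_{i=1}^{31} A_i] ≤ Σ_i P[A_i] ≤ 31·p = 31·(21/620) = 21/20.
Numerically: 21/20 ≈ 1.0500000.
Is 21/20 < 1? NO.
Since the bound 21/20 is ≥ 1, the union bound is uninformative here; it does NOT by itself certify existence.

31·p = 21/20 ≈ 1.0500000; existence NOT certified by the union bound.


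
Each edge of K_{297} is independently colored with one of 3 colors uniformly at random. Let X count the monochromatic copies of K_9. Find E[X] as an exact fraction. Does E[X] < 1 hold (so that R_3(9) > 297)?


E[X] = C(297, 9) · 3^{1 − 36} = 43842345008337645 · 3^{−35} = 43842345008337645/50031545098999707.
As a reduced fraction: E[X] = 14614115002779215/16677181699666569 ≈ 0.87629.
Is E[X] < 1? YES.
Since E[X] < 1, there exists a 3-coloring of K_{297} with no monochromatic K_9; hence R_3(9) > 297.

E[X] = 14614115002779215/16677181699666569 ≈ 0.87629; E[X] < 1, so R_3(9) > 297.


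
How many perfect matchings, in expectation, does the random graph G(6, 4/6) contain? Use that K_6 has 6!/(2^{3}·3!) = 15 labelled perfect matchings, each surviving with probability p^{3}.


K_6 has 6!/(2^{3}·3!) = 15 labelled perfect matchings.
For each such perfect matching H, let X_H = 1 if all 3 edges of H are present in G. Then P[X_H = 1] = p^{3} = (2/3)^{3} = 8/27.
By linearity of expectation: E[X] = Σ_H E[X_H] = 15 · p^{3} = 15 · 8/27 = 40/9.
Numerically: E[X] ≈ 4.44.

E[X] = 15 · (2/3)^{3} = 40/9 ≈ 4.44.


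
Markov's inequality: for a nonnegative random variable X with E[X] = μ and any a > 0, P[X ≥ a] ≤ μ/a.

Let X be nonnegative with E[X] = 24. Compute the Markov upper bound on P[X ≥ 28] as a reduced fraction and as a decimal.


μ = E[X] = 24, a = 28.
Markov: P[X ≥ 28] ≤ μ/a = (24)/28 = 6/7.
Numerically: ≈ 0.8571.
(Since a = 28 > μ = 24.0000, the bound 6/7 is < 1 and informative.)

P[X ≥ 28] ≤ 6/7 ≈ 0.8571.
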